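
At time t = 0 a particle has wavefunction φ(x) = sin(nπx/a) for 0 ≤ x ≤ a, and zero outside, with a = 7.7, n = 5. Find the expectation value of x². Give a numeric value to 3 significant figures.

⟨x²⟩ = ∫ x²·|φ|² dx / ∫|φ|² dx (integrals over the domain).
With sin²θ = (1 − cos2θ)/2 on 0 ≤ x ≤ a: ∫sin²(nπx/a) dx = a/2, ∫x·sin²(nπx/a) dx = a²/4, ∫x²·sin²(nπx/a) dx = a³·(1/6 − 1/(4n²π²)); higher powers xᵏ the same way, integrating xᵏ·cos(2nπx/a) by parts.
State is unnormalized: ∫|φ|² dx = 3.8500, and ∫φ*·x²·φ dx = 75.626, so ⟨x²⟩ = 75.626 / 3.8500.
⟨x²⟩ = 19.643.

19.6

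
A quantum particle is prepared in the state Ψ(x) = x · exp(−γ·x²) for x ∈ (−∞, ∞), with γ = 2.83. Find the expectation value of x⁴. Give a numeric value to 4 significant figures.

0.1171

⟨x⁴⟩ = ∫ x⁴·|Ψ|² dx / ∫|Ψ|² dx (integrals over the domain).
Expand each integrand as polynomial × e^(−2γx²) and use ∫x^(2j)·e^(−2γx²) dx = (2j−1)!!/(4γ)^j · √(π/(2γ)), odd powers → 0; here √(π/(2γ)) = 0.74502.
State is unnormalized: ∫|Ψ|² dx = 0.065814, and ∫Ψ*·x⁴·Ψ dx = 0.0077040, so ⟨x⁴⟩ = 0.0077040 / 0.065814.
⟨x⁴⟩ = 0.11706.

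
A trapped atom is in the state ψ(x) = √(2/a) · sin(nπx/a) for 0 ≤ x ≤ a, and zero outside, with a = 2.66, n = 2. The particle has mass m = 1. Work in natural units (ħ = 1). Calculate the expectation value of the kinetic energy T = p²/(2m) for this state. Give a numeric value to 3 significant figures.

2.79

T = −(ħ²/2m) d²/dx², so ⟨T⟩ = −(ħ²/2m) ∫ ψ*·ψ'' dx; with m = 1.
d/dx sin(nπx/a) = (nπ/a)·cos(nπx/a) and d²/dx² sin(nπx/a) = −(nπ/a)²·sin(nπx/a); on 0 ≤ x ≤ a, ∫sin²(nπx/a) dx = a/2 and ∫sin(nπx/a)·cos(nπx/a) dx = 0.
⟨T⟩ = 2.7898.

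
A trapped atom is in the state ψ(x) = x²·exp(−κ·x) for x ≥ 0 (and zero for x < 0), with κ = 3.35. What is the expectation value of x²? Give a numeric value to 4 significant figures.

⟨x²⟩ = ∫ x²·|ψ|² dx / ∫|ψ|² dx (integrals over the domain).
Every integrand reduces to terms xʲ·e^(−2κx) on [0, ∞); use ∫₀^∞ xʲ·e^(−2κx) dx = j!/(2κ)^(j+1).
State is unnormalized: ∫|ψ|² dx = 0.0017776, and ∫ψ*·x²·ψ dx = 0.0011880, so ⟨x²⟩ = 0.0011880 / 0.0017776.
⟨x²⟩ = 0.66830.

0.6683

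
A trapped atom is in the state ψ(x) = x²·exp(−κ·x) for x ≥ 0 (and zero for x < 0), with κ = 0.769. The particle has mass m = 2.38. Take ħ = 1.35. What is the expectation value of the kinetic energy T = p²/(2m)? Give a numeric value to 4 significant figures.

T = −(ħ²/2m) d²/dx², so ⟨T⟩ = −(ħ²/2m) ∫ ψ*·ψ'' dx / ∫|ψ|² dx; with m = 2.38.
Differentiate x²·exp(−κ·x) with the product rule; every integrand then reduces to terms xʲ·e^(−2κx) on [0, ∞), with ∫₀^∞ xʲ·e^(−2κx) dx = j!/(2κ)^(j+1).
State is unnormalized: ∫|ψ|² dx = 2.7889, and ∫ψ*·(−ħ²/2m · ψ'') dx = 0.21049, so ⟨T⟩ = 0.21049 / 2.7889.
⟨T⟩ = 0.075473.

0.07547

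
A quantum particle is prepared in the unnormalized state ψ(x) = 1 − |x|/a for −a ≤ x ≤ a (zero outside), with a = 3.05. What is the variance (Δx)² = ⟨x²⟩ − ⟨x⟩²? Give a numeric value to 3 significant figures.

Compute ⟨x⟩ and ⟨x²⟩ separately, then (Δx)² = ⟨x²⟩ − ⟨x⟩².
ψ is even, so ∫ over [−a, a] = 2∫₀ᵃ with ψ = 1 − x/a there: ∫₀ᵃ (1 − x/a)² dx = a/3, ∫₀ᵃ x²(1 − x/a)² dx = a³/30, ∫₀ᵃ x⁴(1 − x/a)² dx = a⁵/105.
Normalization: ∫|ψ|² dx = 2.0333.
⟨x⟩ = 0.0000 and ⟨x²⟩ = 0.93025.
(Δx)² = 0.93025 − (0.0000)² = 0.93025.

0.930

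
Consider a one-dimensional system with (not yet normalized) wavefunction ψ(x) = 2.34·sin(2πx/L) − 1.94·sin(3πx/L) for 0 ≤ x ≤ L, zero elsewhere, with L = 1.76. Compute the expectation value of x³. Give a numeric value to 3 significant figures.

2.19

⟨x³⟩ = ∫ x³·|ψ|² dx / ∫|ψ|² dx (integrals over the domain).
On 0 ≤ x ≤ L (j ≠ l): ∫sin²(jπx/L) dx = L/2, ∫sin(jπx/L)·sin(lπx/L) dx = 0; diagonal moments ∫x·sin²(jπx/L) dx = L²/4, ∫x²·sin²(jπx/L) dx = L³·(1/6 − 1/(4j²π²)); cross terms ∫x·sin(jπx/L)·sin(lπx/L) dx = 0 for j + l even and −4jlL²/(π²(j² − l²)²) for j + l odd, ∫x²·sin(jπx/L)·sin(lπx/L) dx = (−1)^(j+l)·4jlL³/(π²(j² − l²)²); higher powers the same way via product-to-sum and parts.
State is unnormalized: ∫|ψ|² dx = 8.1305, and ∫ψ*·x³·ψ dx = 17.783, so ⟨x³⟩ = 17.783 / 8.1305.
⟨x³⟩ = 2.1872.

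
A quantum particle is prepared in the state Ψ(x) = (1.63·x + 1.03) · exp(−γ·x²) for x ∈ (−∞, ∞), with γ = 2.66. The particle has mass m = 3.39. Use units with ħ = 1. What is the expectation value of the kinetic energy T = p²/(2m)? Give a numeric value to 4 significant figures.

0.5418

T = −(ħ²/2m) d²/dx², so ⟨T⟩ = −(ħ²/2m) ∫ Ψ*·Ψ'' dx / ∫|Ψ|² dx; with m = 3.39.
Expand each integrand as polynomial × e^(−2γx²) and use ∫x^(2j)·e^(−2γx²) dx = (2j−1)!!/(4γ)^j · √(π/(2γ)), odd powers → 0; here √(π/(2γ)) = 0.76846. Differentiate with the product rule, d/dx e^(−γx²) = −2γx·e^(−γx²).
State is unnormalized: ∫|Ψ|² dx = 1.0071, and ∫Ψ*·(−ħ²/2m · Ψ'') dx = 0.54570, so ⟨T⟩ = 0.54570 / 1.0071.
⟨T⟩ = 0.54183.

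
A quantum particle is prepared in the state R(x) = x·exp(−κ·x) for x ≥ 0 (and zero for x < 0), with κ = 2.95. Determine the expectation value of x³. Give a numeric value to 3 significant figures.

⟨x³⟩ = ∫ x³·|R|² dx / ∫|R|² dx (integrals over the domain).
Every integrand reduces to terms xʲ·e^(−2κx) on [0, ∞); use ∫₀^∞ xʲ·e^(−2κx) dx = j!/(2κ)^(j+1).
State is unnormalized: ∫|R|² dx = 0.0097381, and ∫R*·x³·R dx = 0.0028449, so ⟨x³⟩ = 0.0028449 / 0.0097381.
⟨x³⟩ = 0.29214.

0.292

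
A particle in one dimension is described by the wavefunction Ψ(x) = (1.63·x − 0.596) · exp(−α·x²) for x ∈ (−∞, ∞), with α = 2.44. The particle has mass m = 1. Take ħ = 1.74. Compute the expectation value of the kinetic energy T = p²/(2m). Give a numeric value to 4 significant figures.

T = −(ħ²/2m) d²/dx², so ⟨T⟩ = −(ħ²/2m) ∫ Ψ*·Ψ'' dx / ∫|Ψ|² dx; with m = 1.
Expand each integrand as polynomial × e^(−2αx²) and use ∫x^(2j)·e^(−2αx²) dx = (2j−1)!!/(4α)^j · √(π/(2α)), odd powers → 0; here √(π/(2α)) = 0.80235. Differentiate with the product rule, d/dx e^(−αx²) = −2αx·e^(−αx²).
State is unnormalized: ∫|Ψ|² dx = 0.50343, and ∫Ψ*·(−ħ²/2m · Ψ'') dx = 3.4730, so ⟨T⟩ = 3.4730 / 0.50343.
⟨T⟩ = 6.8988.

6.899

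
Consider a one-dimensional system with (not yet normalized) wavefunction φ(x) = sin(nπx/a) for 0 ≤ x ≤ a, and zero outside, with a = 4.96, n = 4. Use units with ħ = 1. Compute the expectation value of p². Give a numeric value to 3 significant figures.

p² φ = −ħ² d²φ/dx²; ⟨p²⟩ = −ħ² ∫ φ*·φ'' dx / ∫|φ|² dx.
d/dx sin(nπx/a) = (nπ/a)·cos(nπx/a) and d²/dx² sin(nπx/a) = −(nπ/a)²·sin(nπx/a); on 0 ≤ x ≤ a, ∫sin²(nπx/a) dx = a/2 and ∫sin(nπx/a)·cos(nπx/a) dx = 0.
State is unnormalized: ∫|φ|² dx = 2.4800, and ∫φ*·(−ħ² φ'') dx = 15.919, so ⟨p²⟩ = 15.919 / 2.4800.
⟨p²⟩ = 6.4188.

6.42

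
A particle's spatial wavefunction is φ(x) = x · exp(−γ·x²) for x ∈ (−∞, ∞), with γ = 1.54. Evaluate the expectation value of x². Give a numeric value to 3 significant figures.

⟨x²⟩ = ∫ x²·|φ|² dx / ∫|φ|² dx (integrals over the domain).
Expand each integrand as polynomial × e^(−2γx²) and use ∫x^(2j)·e^(−2γx²) dx = (2j−1)!!/(4γ)^j · √(π/(2γ)), odd powers → 0; here √(π/(2γ)) = 1.0099.
State is unnormalized: ∫|φ|² dx = 0.16395, and ∫φ*·x²·φ dx = 0.079847, so ⟨x²⟩ = 0.079847 / 0.16395.
⟨x²⟩ = 0.48701.

0.487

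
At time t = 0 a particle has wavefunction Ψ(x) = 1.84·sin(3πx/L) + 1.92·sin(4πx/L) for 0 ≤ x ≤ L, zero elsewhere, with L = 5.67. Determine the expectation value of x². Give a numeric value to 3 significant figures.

4.20

⟨x²⟩ = ∫ x²·|Ψ|² dx / ∫|Ψ|² dx (integrals over the domain).
On 0 ≤ x ≤ L (j ≠ l): ∫sin²(jπx/L) dx = L/2, ∫sin(jπx/L)·sin(lπx/L) dx = 0; diagonal moments ∫x·sin²(jπx/L) dx = L²/4, ∫x²·sin²(jπx/L) dx = L³·(1/6 − 1/(4j²π²)); cross terms ∫x·sin(jπx/L)·sin(lπx/L) dx = 0 for j + l even and −4jlL²/(π²(j² − l²)²) for j + l odd, ∫x²·sin(jπx/L)·sin(lπx/L) dx = (−1)^(j+l)·4jlL³/(π²(j² − l²)²); higher powers the same way via product-to-sum and parts.
State is unnormalized: ∫|Ψ|² dx = 20.049, and ∫Ψ*·x²·Ψ dx = 84.218, so ⟨x²⟩ = 84.218 / 20.049.
⟨x²⟩ = 4.2006.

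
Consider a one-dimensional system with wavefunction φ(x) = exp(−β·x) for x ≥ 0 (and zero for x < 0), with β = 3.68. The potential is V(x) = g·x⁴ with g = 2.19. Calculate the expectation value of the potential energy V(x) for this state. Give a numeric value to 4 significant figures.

0.01791

⟨V⟩ = ∫ V(x)·|φ|² dx / ∫|φ|² dx.
Every integrand reduces to terms xʲ·e^(−2βx) on [0, ∞); use ∫₀^∞ xʲ·e^(−2βx) dx = j!/(2β)^(j+1).
State is unnormalized: ∫|φ|² dx = 0.13587, and ∫φ*·V(x)·φ dx = 0.0024337, so ⟨V⟩ = 0.0024337 / 0.13587.
⟨V⟩ = 0.017912.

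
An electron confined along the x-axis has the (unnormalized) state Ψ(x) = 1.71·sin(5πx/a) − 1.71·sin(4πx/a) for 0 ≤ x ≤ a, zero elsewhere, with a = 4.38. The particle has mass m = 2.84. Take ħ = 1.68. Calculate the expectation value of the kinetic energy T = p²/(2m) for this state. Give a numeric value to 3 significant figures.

T = −(ħ²/2m) d²/dx², so ⟨T⟩ = −(ħ²/2m) ∫ Ψ*·Ψ'' dx / ∫|Ψ|² dx; with m = 2.84.
d²/dx² sin(jπx/a) = −(jπ/a)²·sin(jπx/a); on 0 ≤ x ≤ a, ∫sin²(jπx/a) dx = a/2 and ∫sin(jπx/a)·sin(lπx/a) dx = 0 for j ≠ l, so only diagonal terms survive in ∫|Ψ|² and ∫Ψ·Ψ″; ∫Ψ·Ψ′ dx = [Ψ²/2] between the walls = 0.
State is unnormalized: ∫|Ψ|² dx = 12.808, and ∫Ψ*·(−ħ²/2m · Ψ'') dx = 67.118, so ⟨T⟩ = 67.118 / 12.808.
⟨T⟩ = 5.2405.

5.24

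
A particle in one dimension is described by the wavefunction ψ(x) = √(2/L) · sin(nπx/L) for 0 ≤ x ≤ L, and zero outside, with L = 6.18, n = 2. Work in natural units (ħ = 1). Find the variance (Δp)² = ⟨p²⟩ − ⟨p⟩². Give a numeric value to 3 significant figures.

1.03

Compute ⟨p⟩ and ⟨p²⟩ separately; (Δp)² = ⟨p²⟩ − ⟨p⟩².
d/dx sin(nπx/L) = (nπ/L)·cos(nπx/L) and d²/dx² sin(nπx/L) = −(nπ/L)²·sin(nπx/L); on 0 ≤ x ≤ L, ∫sin²(nπx/L) dx = L/2 and ∫sin(nπx/L)·cos(nπx/L) dx = 0.
⟨p⟩ = 0.0000 and ⟨p²⟩ = 1.0337.
(Δp)² = 1.0337 − (0.0000)² = 1.0337.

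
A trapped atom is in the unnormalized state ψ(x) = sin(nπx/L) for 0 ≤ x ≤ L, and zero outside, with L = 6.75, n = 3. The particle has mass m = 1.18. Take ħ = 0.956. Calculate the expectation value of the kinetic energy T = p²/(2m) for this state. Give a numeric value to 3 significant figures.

T = −(ħ²/2m) d²/dx², so ⟨T⟩ = −(ħ²/2m) ∫ ψ*·ψ'' dx / ∫|ψ|² dx; with m = 1.18.
d/dx sin(nπx/L) = (nπ/L)·cos(nπx/L) and d²/dx² sin(nπx/L) = −(nπ/L)²·sin(nπx/L); on 0 ≤ x ≤ L, ∫sin²(nπx/L) dx = L/2 and ∫sin(nπx/L)·cos(nπx/L) dx = 0.
State is unnormalized: ∫|ψ|² dx = 3.3750, and ∫ψ*·(−ħ²/2m · ψ'') dx = 2.5481, so ⟨T⟩ = 2.5481 / 3.3750.
⟨T⟩ = 0.75499.

0.755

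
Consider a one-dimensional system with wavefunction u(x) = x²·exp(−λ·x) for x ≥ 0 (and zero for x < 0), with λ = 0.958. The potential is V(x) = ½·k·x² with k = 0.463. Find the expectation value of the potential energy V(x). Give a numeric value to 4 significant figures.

1.892

⟨V⟩ = ∫ V(x)·|u|² dx / ∫|u|² dx.
Every integrand reduces to terms xʲ·e^(−2λx) on [0, ∞); use ∫₀^∞ xʲ·e^(−2λx) dx = j!/(2λ)^(j+1).
State is unnormalized: ∫|u|² dx = 0.92947, and ∫u*·V(x)·u dx = 1.7584, so ⟨V⟩ = 1.7584 / 0.92947.
⟨V⟩ = 1.8918.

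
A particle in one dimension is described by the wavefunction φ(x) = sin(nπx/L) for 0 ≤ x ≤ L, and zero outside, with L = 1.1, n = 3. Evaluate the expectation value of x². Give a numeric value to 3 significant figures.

⟨x²⟩ = ∫ x²·|φ|² dx / ∫|φ|² dx (integrals over the domain).
With sin²θ = (1 − cos2θ)/2 on 0 ≤ x ≤ L: ∫sin²(nπx/L) dx = L/2, ∫x·sin²(nπx/L) dx = L²/4, ∫x²·sin²(nπx/L) dx = L³·(1/6 − 1/(4n²π²)); higher powers xᵏ the same way, integrating xᵏ·cos(2nπx/L) by parts.
State is unnormalized: ∫|φ|² dx = 0.55000, and ∫φ*·x²·φ dx = 0.21809, so ⟨x²⟩ = 0.21809 / 0.55000.
⟨x²⟩ = 0.39652.

0.397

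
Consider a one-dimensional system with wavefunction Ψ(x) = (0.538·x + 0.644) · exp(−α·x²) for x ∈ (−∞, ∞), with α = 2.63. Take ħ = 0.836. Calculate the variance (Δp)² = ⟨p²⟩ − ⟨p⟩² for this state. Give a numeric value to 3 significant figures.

2.07

Compute ⟨p⟩ and ⟨p²⟩ separately; (Δp)² = ⟨p²⟩ − ⟨p⟩².
Expand each integrand as polynomial × e^(−2αx²) and use ∫x^(2j)·e^(−2αx²) dx = (2j−1)!!/(4α)^j · √(π/(2α)), odd powers → 0; here √(π/(2α)) = 0.77283. Differentiate with the product rule, d/dx e^(−αx²) = −2αx·e^(−αx²).
Normalization: ∫|Ψ|² dx = 0.34178.
⟨p⟩ = 0.0000 and ⟨p²⟩ = 2.0668.
(Δp)² = 2.0668 − (0.0000)² = 2.0668.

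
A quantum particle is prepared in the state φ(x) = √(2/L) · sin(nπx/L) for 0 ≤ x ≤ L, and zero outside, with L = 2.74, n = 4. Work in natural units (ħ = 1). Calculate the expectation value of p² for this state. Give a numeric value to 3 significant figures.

p² φ = −ħ² d²φ/dx²; ⟨p²⟩ = −ħ² ∫ φ*·φ'' dx.
d/dx sin(nπx/L) = (nπ/L)·cos(nπx/L) and d²/dx² sin(nπx/L) = −(nπ/L)²·sin(nπx/L); on 0 ≤ x ≤ L, ∫sin²(nπx/L) dx = L/2 and ∫sin(nπx/L)·cos(nπx/L) dx = 0.
⟨p²⟩ = 21.034.

21.0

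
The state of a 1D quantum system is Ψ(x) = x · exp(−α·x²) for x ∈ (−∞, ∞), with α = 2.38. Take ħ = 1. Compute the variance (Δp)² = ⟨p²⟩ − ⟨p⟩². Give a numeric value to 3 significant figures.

Compute ⟨p⟩ and ⟨p²⟩ separately; (Δp)² = ⟨p²⟩ − ⟨p⟩².
Expand each integrand as polynomial × e^(−2αx²) and use ∫x^(2j)·e^(−2αx²) dx = (2j−1)!!/(4α)^j · √(π/(2α)), odd powers → 0; here √(π/(2α)) = 0.81240. Differentiate with the product rule, d/dx e^(−αx²) = −2αx·e^(−αx²).
Normalization: ∫|Ψ|² dx = 0.085336.
⟨p⟩ = 0.0000 and ⟨p²⟩ = 7.1400.
(Δp)² = 7.1400 − (0.0000)² = 7.1400.

7.14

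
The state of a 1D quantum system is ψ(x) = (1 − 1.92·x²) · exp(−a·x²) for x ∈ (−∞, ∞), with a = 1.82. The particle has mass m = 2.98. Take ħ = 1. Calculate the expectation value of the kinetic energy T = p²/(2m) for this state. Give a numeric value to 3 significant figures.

0.903

T = −(ħ²/2m) d²/dx², so ⟨T⟩ = −(ħ²/2m) ∫ ψ*·ψ'' dx / ∫|ψ|² dx; with m = 2.98.
Expand each integrand as polynomial × e^(−2ax²) and use ∫x^(2j)·e^(−2ax²) dx = (2j−1)!!/(4a)^j · √(π/(2a)), odd powers → 0; here √(π/(2a)) = 0.92902. Differentiate with the product rule, d/dx e^(−ax²) = −2ax·e^(−ax²).
State is unnormalized: ∫|ψ|² dx = 0.63285, and ∫ψ*·(−ħ²/2m · ψ'') dx = 0.57146, so ⟨T⟩ = 0.57146 / 0.63285.
⟨T⟩ = 0.90301.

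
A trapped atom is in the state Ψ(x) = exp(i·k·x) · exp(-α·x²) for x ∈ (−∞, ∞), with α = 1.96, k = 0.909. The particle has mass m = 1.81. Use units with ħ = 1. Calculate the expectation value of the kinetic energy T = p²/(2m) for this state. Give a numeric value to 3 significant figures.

T = −(ħ²/2m) d²/dx², so ⟨T⟩ = −(ħ²/2m) ∫ Ψ*·Ψ'' dx / ∫|Ψ|² dx; with m = 1.81.
Gaussian moments: ∫x^(2j)·e^(−2αx²) dx = (2j−1)!!/(4α)^j · √(π/(2α)), odd powers integrate to 0; here √(π/(2α)) = 0.89522. Derivatives: Ψ′ = (ik − 2αx)·Ψ, Ψ″ = ((ik − 2αx)² − 2α)·Ψ; the odd-in-x pieces drop out.
State is unnormalized: ∫|Ψ|² dx = 0.89522, and ∫Ψ*·(−ħ²/2m · Ψ'') dx = 0.68905, so ⟨T⟩ = 0.68905 / 0.89522.
⟨T⟩ = 0.76969.

0.770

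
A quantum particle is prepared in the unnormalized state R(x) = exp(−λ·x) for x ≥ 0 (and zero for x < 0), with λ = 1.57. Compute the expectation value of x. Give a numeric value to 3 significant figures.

0.318

⟨x⟩ = ∫ x·|R|² dx / ∫|R|² dx (integrals over the domain).
Every integrand reduces to terms xʲ·e^(−2λx) on [0, ∞); use ∫₀^∞ xʲ·e^(−2λx) dx = j!/(2λ)^(j+1).
State is unnormalized: ∫|R|² dx = 0.31847, and ∫R*·x·R dx = 0.10142, so ⟨x⟩ = 0.10142 / 0.31847.
⟨x⟩ = 0.31847.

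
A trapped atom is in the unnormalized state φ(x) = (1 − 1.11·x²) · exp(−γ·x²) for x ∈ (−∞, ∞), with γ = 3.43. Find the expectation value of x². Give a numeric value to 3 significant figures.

⟨x²⟩ = ∫ x²·|φ|² dx / ∫|φ|² dx (integrals over the domain).
Expand each integrand as polynomial × e^(−2γx²) and use ∫x^(2j)·e^(−2γx²) dx = (2j−1)!!/(4γ)^j · √(π/(2γ)), odd powers → 0; here √(π/(2γ)) = 0.67673.
State is unnormalized: ∫|φ|² dx = 0.58051, and ∫φ*·x²·φ dx = 0.030224, so ⟨x²⟩ = 0.030224 / 0.58051.
⟨x²⟩ = 0.052064.

0.0521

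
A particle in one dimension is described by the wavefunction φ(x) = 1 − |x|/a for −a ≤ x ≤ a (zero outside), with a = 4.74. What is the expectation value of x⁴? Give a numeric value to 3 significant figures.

14.4

⟨x⁴⟩ = ∫ x⁴·|φ|² dx / ∫|φ|² dx (integrals over the domain).
φ is even, so ∫ over [−a, a] = 2∫₀ᵃ with φ = 1 − x/a there: ∫₀ᵃ (1 − x/a)² dx = a/3, ∫₀ᵃ x²(1 − x/a)² dx = a³/30, ∫₀ᵃ x⁴(1 − x/a)² dx = a⁵/105.
State is unnormalized: ∫|φ|² dx = 3.1600, and ∫φ*·x⁴·φ dx = 45.576, so ⟨x⁴⟩ = 45.576 / 3.1600.
⟨x⁴⟩ = 14.423.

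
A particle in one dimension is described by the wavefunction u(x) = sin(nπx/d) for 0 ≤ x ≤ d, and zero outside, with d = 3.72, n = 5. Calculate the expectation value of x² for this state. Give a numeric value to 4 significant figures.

⟨x²⟩ = ∫ x²·|u|² dx / ∫|u|² dx (integrals over the domain).
With sin²θ = (1 − cos2θ)/2 on 0 ≤ x ≤ d: ∫sin²(nπx/d) dx = d/2, ∫x·sin²(nπx/d) dx = d²/4, ∫x²·sin²(nπx/d) dx = d³·(1/6 − 1/(4n²π²)); higher powers xᵏ the same way, integrating xᵏ·cos(2nπx/d) by parts.
State is unnormalized: ∫|u|² dx = 1.8600, and ∫u*·x²·u dx = 8.5276, so ⟨x²⟩ = 8.5276 / 1.8600.
⟨x²⟩ = 4.5848.

4.585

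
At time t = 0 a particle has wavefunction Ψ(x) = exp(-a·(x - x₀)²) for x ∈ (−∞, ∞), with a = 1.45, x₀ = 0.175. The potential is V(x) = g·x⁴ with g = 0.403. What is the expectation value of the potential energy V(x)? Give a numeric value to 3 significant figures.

0.0491

⟨V⟩ = ∫ V(x)·|Ψ|² dx / ∫|Ψ|² dx.
Gaussian moments (u = x − x₀): ∫u^(2j)·e^(−2au²) du = (2j−1)!!/(4a)^j · √(π/(2a)), odd powers integrate to 0; here √(π/(2a)) = 1.0408.
State is unnormalized: ∫|Ψ|² dx = 1.0408, and ∫Ψ*·V(x)·Ψ dx = 0.051088, so ⟨V⟩ = 0.051088 / 1.0408.
⟨V⟩ = 0.049085.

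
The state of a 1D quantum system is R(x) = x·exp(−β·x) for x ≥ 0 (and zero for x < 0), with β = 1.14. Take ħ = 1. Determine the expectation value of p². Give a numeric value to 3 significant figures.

1.30

p² R = −ħ² d²R/dx²; ⟨p²⟩ = −ħ² ∫ R*·R'' dx / ∫|R|² dx.
Differentiate x·exp(−β·x) with the product rule; every integrand then reduces to terms xʲ·e^(−2βx) on [0, ∞), with ∫₀^∞ xʲ·e^(−2βx) dx = j!/(2β)^(j+1).
State is unnormalized: ∫|R|² dx = 0.16874, and ∫R*·(−ħ² R'') dx = 0.21930, so ⟨p²⟩ = 0.21930 / 0.16874.
⟨p²⟩ = 1.2996.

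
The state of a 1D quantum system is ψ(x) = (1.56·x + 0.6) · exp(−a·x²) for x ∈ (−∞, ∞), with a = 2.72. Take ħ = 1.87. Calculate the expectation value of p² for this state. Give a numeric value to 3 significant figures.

16.8

p² ψ = −ħ² d²ψ/dx²; ⟨p²⟩ = −ħ² ∫ ψ*·ψ'' dx / ∫|ψ|² dx.
Expand each integrand as polynomial × e^(−2ax²) and use ∫x^(2j)·e^(−2ax²) dx = (2j−1)!!/(4a)^j · √(π/(2a)), odd powers → 0; here √(π/(2a)) = 0.75993. Differentiate with the product rule, d/dx e^(−ax²) = −2ax·e^(−ax²).
State is unnormalized: ∫|ψ|² dx = 0.44356, and ∫ψ*·(−ħ² ψ'') dx = 7.4524, so ⟨p²⟩ = 7.4524 / 0.44356.
⟨p²⟩ = 16.802.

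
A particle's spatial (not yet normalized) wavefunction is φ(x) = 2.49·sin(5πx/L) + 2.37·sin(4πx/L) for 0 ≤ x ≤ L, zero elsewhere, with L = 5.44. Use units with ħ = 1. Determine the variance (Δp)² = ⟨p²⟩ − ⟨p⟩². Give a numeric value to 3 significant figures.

6.91

Compute ⟨p⟩ and ⟨p²⟩ separately; (Δp)² = ⟨p²⟩ − ⟨p⟩².
d²/dx² sin(jπx/L) = −(jπ/L)²·sin(jπx/L); on 0 ≤ x ≤ L, ∫sin²(jπx/L) dx = L/2 and ∫sin(jπx/L)·sin(lπx/L) dx = 0 for j ≠ l, so only diagonal terms survive in ∫|φ|² and ∫φ·φ″; ∫φ·φ′ dx = [φ²/2] between the walls = 0.
Normalization: ∫|φ|² dx = 32.142.
⟨p⟩ = 0.0000 and ⟨p²⟩ = 6.9109.
(Δp)² = 6.9109 − (0.0000)² = 6.9109.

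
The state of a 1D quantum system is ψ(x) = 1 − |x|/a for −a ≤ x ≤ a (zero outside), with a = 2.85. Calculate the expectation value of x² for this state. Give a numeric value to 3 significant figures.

⟨x²⟩ = ∫ x²·|ψ|² dx / ∫|ψ|² dx (integrals over the domain).
ψ is even, so ∫ over [−a, a] = 2∫₀ᵃ with ψ = 1 − x/a there: ∫₀ᵃ (1 − x/a)² dx = a/3, ∫₀ᵃ x²(1 − x/a)² dx = a³/30, ∫₀ᵃ x⁴(1 − x/a)² dx = a⁵/105.
State is unnormalized: ∫|ψ|² dx = 1.9000, and ∫ψ*·x²·ψ dx = 1.5433, so ⟨x²⟩ = 1.5433 / 1.9000.
⟨x²⟩ = 0.81225.

0.812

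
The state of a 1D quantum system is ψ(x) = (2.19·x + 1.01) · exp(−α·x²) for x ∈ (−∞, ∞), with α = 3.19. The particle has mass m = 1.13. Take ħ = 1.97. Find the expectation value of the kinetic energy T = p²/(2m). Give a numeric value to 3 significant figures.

8.43

T = −(ħ²/2m) d²/dx², so ⟨T⟩ = −(ħ²/2m) ∫ ψ*·ψ'' dx / ∫|ψ|² dx; with m = 1.13.
Expand each integrand as polynomial × e^(−2αx²) and use ∫x^(2j)·e^(−2αx²) dx = (2j−1)!!/(4α)^j · √(π/(2α)), odd powers → 0; here √(π/(2α)) = 0.70172. Differentiate with the product rule, d/dx e^(−αx²) = −2αx·e^(−αx²).
State is unnormalized: ∫|ψ|² dx = 0.97958, and ∫ψ*·(−ħ²/2m · ψ'') dx = 8.2557, so ⟨T⟩ = 8.2557 / 0.97958.
⟨T⟩ = 8.4278.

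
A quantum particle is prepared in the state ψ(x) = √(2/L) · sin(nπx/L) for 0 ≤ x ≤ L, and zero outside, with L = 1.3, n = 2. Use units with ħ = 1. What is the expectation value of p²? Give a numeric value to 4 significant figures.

p² ψ = −ħ² d²ψ/dx²; ⟨p²⟩ = −ħ² ∫ ψ*·ψ'' dx.
d/dx sin(nπx/L) = (nπ/L)·cos(nπx/L) and d²/dx² sin(nπx/L) = −(nπ/L)²·sin(nπx/L); on 0 ≤ x ≤ L, ∫sin²(nπx/L) dx = L/2 and ∫sin(nπx/L)·cos(nπx/L) dx = 0.
⟨p²⟩ = 23.360.

23.36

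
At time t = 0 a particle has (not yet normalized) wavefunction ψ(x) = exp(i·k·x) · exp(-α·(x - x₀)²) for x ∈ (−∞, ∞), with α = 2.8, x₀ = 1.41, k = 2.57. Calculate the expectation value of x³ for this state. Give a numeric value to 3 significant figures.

3.18

⟨x³⟩ = ∫ x³·|ψ|² dx / ∫|ψ|² dx (integrals over the domain).
Gaussian moments (u = x − x₀): ∫u^(2j)·e^(−2αu²) du = (2j−1)!!/(4α)^j · √(π/(2α)), odd powers integrate to 0; here √(π/(2α)) = 0.74900.
State is unnormalized: ∫|ψ|² dx = 0.74900, and ∫ψ*·x³·ψ dx = 2.3825, so ⟨x³⟩ = 2.3825 / 0.74900.
⟨x³⟩ = 3.1809.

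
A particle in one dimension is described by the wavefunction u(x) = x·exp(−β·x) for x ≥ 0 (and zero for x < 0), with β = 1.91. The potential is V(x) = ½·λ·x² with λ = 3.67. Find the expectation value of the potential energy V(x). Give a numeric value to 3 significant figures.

1.51

⟨V⟩ = ∫ V(x)·|u|² dx / ∫|u|² dx.
Every integrand reduces to terms xʲ·e^(−2βx) on [0, ∞); use ∫₀^∞ xʲ·e^(−2βx) dx = j!/(2β)^(j+1).
State is unnormalized: ∫|u|² dx = 0.035879, and ∫u*·V(x)·u dx = 0.054142, so ⟨V⟩ = 0.054142 / 0.035879.
⟨V⟩ = 1.5090.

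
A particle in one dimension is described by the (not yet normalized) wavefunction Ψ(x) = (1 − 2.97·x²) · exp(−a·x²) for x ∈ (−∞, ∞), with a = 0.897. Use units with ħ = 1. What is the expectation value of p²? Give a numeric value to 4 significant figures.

4.774

p² Ψ = −ħ² d²Ψ/dx²; ⟨p²⟩ = −ħ² ∫ Ψ*·Ψ'' dx / ∫|Ψ|² dx.
Expand each integrand as polynomial × e^(−2ax²) and use ∫x^(2j)·e^(−2ax²) dx = (2j−1)!!/(4a)^j · √(π/(2a)), odd powers → 0; here √(π/(2a)) = 1.3233. Differentiate with the product rule, d/dx e^(−ax²) = −2ax·e^(−ax²).
State is unnormalized: ∫|Ψ|² dx = 1.8527, and ∫Ψ*·(−ħ² Ψ'') dx = 8.8454, so ⟨p²⟩ = 8.8454 / 1.8527.
⟨p²⟩ = 4.7744.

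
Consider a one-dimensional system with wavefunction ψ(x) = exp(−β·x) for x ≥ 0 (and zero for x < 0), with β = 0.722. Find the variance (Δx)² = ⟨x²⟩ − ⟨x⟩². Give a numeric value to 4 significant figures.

0.4796

Compute ⟨x⟩ and ⟨x²⟩ separately, then (Δx)² = ⟨x²⟩ − ⟨x⟩².
Every integrand reduces to terms xʲ·e^(−2βx) on [0, ∞); use ∫₀^∞ xʲ·e^(−2βx) dx = j!/(2β)^(j+1).
Normalization: ∫|ψ|² dx = 0.69252.
⟨x⟩ = 0.69252 and ⟨x²⟩ = 0.95917.
(Δx)² = 0.95917 − (0.69252)² = 0.47959.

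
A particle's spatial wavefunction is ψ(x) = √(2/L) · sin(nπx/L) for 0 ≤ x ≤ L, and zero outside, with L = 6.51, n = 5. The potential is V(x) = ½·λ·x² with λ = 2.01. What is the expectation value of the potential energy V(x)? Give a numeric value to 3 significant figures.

⟨V⟩ = ∫ V(x)·|ψ|² dx.
With sin²θ = (1 − cos2θ)/2 on 0 ≤ x ≤ L: ∫sin²(nπx/L) dx = L/2, ∫x·sin²(nπx/L) dx = L²/4, ∫x²·sin²(nπx/L) dx = L³·(1/6 − 1/(4n²π²)); higher powers xᵏ the same way, integrating xᵏ·cos(2nπx/L) by parts.
⟨V⟩ = 14.111.

14.1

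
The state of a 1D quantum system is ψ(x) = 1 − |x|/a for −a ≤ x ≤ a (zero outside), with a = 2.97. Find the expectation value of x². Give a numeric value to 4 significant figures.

⟨x²⟩ = ∫ x²·|ψ|² dx / ∫|ψ|² dx (integrals over the domain).
ψ is even, so ∫ over [−a, a] = 2∫₀ᵃ with ψ = 1 − x/a there: ∫₀ᵃ (1 − x/a)² dx = a/3, ∫₀ᵃ x²(1 − x/a)² dx = a³/30, ∫₀ᵃ x⁴(1 − x/a)² dx = a⁵/105.
State is unnormalized: ∫|ψ|² dx = 1.9800, and ∫ψ*·x²·ψ dx = 1.7465, so ⟨x²⟩ = 1.7465 / 1.9800.
⟨x²⟩ = 0.88209.

0.8821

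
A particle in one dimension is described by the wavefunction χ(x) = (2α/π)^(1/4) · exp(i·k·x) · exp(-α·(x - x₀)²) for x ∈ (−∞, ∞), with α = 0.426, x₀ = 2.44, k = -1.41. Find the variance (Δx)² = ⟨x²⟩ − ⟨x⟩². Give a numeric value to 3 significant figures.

Compute ⟨x⟩ and ⟨x²⟩ separately, then (Δx)² = ⟨x²⟩ − ⟨x⟩².
Gaussian moments (u = x − x₀): ∫u^(2j)·e^(−2αu²) du = (2j−1)!!/(4α)^j · √(π/(2α)), odd powers integrate to 0; here √(π/(2α)) = 1.9202.
⟨x⟩ = 2.4400 and ⟨x²⟩ = 6.5405.
(Δx)² = 6.5405 − (2.4400)² = 0.58685.

0.587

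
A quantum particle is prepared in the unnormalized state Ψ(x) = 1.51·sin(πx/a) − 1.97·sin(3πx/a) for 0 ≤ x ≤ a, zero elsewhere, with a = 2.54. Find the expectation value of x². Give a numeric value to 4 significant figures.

1.770

⟨x²⟩ = ∫ x²·|Ψ|² dx / ∫|Ψ|² dx (integrals over the domain).
On 0 ≤ x ≤ a (j ≠ l): ∫sin²(jπx/a) dx = a/2, ∫sin(jπx/a)·sin(lπx/a) dx = 0; diagonal moments ∫x·sin²(jπx/a) dx = a²/4, ∫x²·sin²(jπx/a) dx = a³·(1/6 − 1/(4j²π²)); cross terms ∫x·sin(jπx/a)·sin(lπx/a) dx = 0 for j + l even and −4jla²/(π²(j² − l²)²) for j + l odd, ∫x²·sin(jπx/a)·sin(lπx/a) dx = (−1)^(j+l)·4jla³/(π²(j² − l²)²); higher powers the same way via product-to-sum and parts.
State is unnormalized: ∫|Ψ|² dx = 7.8245, and ∫Ψ*·x²·Ψ dx = 13.849, so ⟨x²⟩ = 13.849 / 7.8245.
⟨x²⟩ = 1.7700.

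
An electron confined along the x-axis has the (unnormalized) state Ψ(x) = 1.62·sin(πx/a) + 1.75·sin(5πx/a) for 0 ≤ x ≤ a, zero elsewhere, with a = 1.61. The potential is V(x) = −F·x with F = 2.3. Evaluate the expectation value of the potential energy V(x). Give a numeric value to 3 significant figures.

-1.85

⟨V⟩ = ∫ V(x)·|Ψ|² dx / ∫|Ψ|² dx.
On 0 ≤ x ≤ a (j ≠ l): ∫sin²(jπx/a) dx = a/2, ∫sin(jπx/a)·sin(lπx/a) dx = 0; diagonal moments ∫x·sin²(jπx/a) dx = a²/4, ∫x²·sin²(jπx/a) dx = a³·(1/6 − 1/(4j²π²)); cross terms ∫x·sin(jπx/a)·sin(lπx/a) dx = 0 for j + l even and −4jla²/(π²(j² − l²)²) for j + l odd, ∫x²·sin(jπx/a)·sin(lπx/a) dx = (−1)^(j+l)·4jla³/(π²(j² − l²)²); higher powers the same way via product-to-sum and parts.
State is unnormalized: ∫|Ψ|² dx = 4.5780, and ∫Ψ*·V(x)·Ψ dx = -8.4761, so ⟨V⟩ = -8.4761 / 4.5780.
⟨V⟩ = -1.8515.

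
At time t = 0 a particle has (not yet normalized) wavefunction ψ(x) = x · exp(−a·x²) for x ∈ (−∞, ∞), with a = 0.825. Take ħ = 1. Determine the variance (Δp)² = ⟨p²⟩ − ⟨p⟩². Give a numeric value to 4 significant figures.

2.475

Compute ⟨p⟩ and ⟨p²⟩ separately; (Δp)² = ⟨p²⟩ − ⟨p⟩².
Expand each integrand as polynomial × e^(−2ax²) and use ∫x^(2j)·e^(−2ax²) dx = (2j−1)!!/(4a)^j · √(π/(2a)), odd powers → 0; here √(π/(2a)) = 1.3799. Differentiate with the product rule, d/dx e^(−ax²) = −2ax·e^(−ax²).
Normalization: ∫|ψ|² dx = 0.41814.
⟨p⟩ = 0.0000 and ⟨p²⟩ = 2.4750.
(Δp)² = 2.4750 − (0.0000)² = 2.4750.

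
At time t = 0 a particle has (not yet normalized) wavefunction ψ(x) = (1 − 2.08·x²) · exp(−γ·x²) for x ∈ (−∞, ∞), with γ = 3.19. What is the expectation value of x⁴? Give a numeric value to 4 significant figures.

⟨x⁴⟩ = ∫ x⁴·|ψ|² dx / ∫|ψ|² dx (integrals over the domain).
Expand each integrand as polynomial × e^(−2γx²) and use ∫x^(2j)·e^(−2γx²) dx = (2j−1)!!/(4γ)^j · √(π/(2γ)), odd powers → 0; here √(π/(2γ)) = 0.70172.
State is unnormalized: ∫|ψ|² dx = 0.52889, and ∫ψ*·x⁴·ψ dx = 0.0038779, so ⟨x⁴⟩ = 0.0038779 / 0.52889.
⟨x⁴⟩ = 0.0073323.

0.007332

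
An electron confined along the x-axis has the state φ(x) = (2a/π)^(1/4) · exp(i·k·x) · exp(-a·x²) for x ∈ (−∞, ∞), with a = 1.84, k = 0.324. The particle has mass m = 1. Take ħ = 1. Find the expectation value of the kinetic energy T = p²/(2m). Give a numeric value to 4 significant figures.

0.9725

T = −(ħ²/2m) d²/dx², so ⟨T⟩ = −(ħ²/2m) ∫ φ*·φ'' dx; with m = 1.
Gaussian moments: ∫x^(2j)·e^(−2ax²) dx = (2j−1)!!/(4a)^j · √(π/(2a)), odd powers integrate to 0; here √(π/(2a)) = 0.92396. Derivatives: φ′ = (ik − 2ax)·φ, φ″ = ((ik − 2ax)² − 2a)·φ; the odd-in-x pieces drop out.
⟨T⟩ = 0.97249.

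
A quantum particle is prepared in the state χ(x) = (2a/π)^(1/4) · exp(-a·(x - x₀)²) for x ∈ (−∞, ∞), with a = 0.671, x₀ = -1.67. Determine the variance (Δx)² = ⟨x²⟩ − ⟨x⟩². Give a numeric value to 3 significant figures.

Compute ⟨x⟩ and ⟨x²⟩ separately, then (Δx)² = ⟨x²⟩ − ⟨x⟩².
Gaussian moments (u = x − x₀): ∫u^(2j)·e^(−2au²) du = (2j−1)!!/(4a)^j · √(π/(2a)), odd powers integrate to 0; here √(π/(2a)) = 1.5300.
⟨x⟩ = -1.6700 and ⟨x²⟩ = 3.1615.
(Δx)² = 3.1615 − (-1.6700)² = 0.37258.

0.373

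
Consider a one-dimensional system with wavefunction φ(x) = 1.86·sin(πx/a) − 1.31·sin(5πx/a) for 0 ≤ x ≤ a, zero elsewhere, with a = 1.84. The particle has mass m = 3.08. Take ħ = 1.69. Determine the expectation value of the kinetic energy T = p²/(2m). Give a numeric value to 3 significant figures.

12.1

T = −(ħ²/2m) d²/dx², so ⟨T⟩ = −(ħ²/2m) ∫ φ*·φ'' dx / ∫|φ|² dx; with m = 3.08.
d²/dx² sin(jπx/a) = −(jπ/a)²·sin(jπx/a); on 0 ≤ x ≤ a, ∫sin²(jπx/a) dx = a/2 and ∫sin(jπx/a)·sin(lπx/a) dx = 0 for j ≠ l, so only diagonal terms survive in ∫|φ|² and ∫φ·φ″; ∫φ·φ′ dx = [φ²/2] between the walls = 0.
State is unnormalized: ∫|φ|² dx = 4.7616, and ∫φ*·(−ħ²/2m · φ'') dx = 57.651, so ⟨T⟩ = 57.651 / 4.7616.
⟨T⟩ = 12.107.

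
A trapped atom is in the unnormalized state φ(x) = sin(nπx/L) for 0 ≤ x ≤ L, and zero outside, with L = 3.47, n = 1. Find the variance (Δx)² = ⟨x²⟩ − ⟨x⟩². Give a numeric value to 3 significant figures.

Compute ⟨x⟩ and ⟨x²⟩ separately, then (Δx)² = ⟨x²⟩ − ⟨x⟩².
With sin²θ = (1 − cos2θ)/2 on 0 ≤ x ≤ L: ∫sin²(nπx/L) dx = L/2, ∫x·sin²(nπx/L) dx = L²/4, ∫x²·sin²(nπx/L) dx = L³·(1/6 − 1/(4n²π²)); higher powers xᵏ the same way, integrating xᵏ·cos(2nπx/L) by parts.
Normalization: ∫|φ|² dx = 1.7350.
⟨x⟩ = 1.7350 and ⟨x²⟩ = 3.4036.
(Δx)² = 3.4036 − (1.7350)² = 0.39341.

0.393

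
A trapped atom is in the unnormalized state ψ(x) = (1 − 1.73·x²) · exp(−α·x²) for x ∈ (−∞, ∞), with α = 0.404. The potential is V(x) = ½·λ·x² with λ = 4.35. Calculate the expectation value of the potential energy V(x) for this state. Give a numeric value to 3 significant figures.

⟨V⟩ = ∫ V(x)·|ψ|² dx / ∫|ψ|² dx.
Expand each integrand as polynomial × e^(−2αx²) and use ∫x^(2j)·e^(−2αx²) dx = (2j−1)!!/(4α)^j · √(π/(2α)), odd powers → 0; here √(π/(2α)) = 1.9718.
State is unnormalized: ∫|ψ|² dx = 4.5295, and ∫ψ*·V(x)·ψ dx = 31.231, so ⟨V⟩ = 31.231 / 4.5295.
⟨V⟩ = 6.8949.

6.89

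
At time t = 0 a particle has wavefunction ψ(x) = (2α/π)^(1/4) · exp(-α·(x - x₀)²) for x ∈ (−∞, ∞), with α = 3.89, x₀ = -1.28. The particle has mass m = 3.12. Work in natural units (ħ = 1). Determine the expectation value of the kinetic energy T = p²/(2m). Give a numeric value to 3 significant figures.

T = −(ħ²/2m) d²/dx², so ⟨T⟩ = −(ħ²/2m) ∫ ψ*·ψ'' dx; with m = 3.12.
Gaussian moments (u = x − x₀): ∫u^(2j)·e^(−2αu²) du = (2j−1)!!/(4α)^j · √(π/(2α)), odd powers integrate to 0; here √(π/(2α)) = 0.63546. Derivatives: d/dx e^(−αu²) = −2αu·e^(−αu²), d²/dx² e^(−αu²) = (4α²u² − 2α)·e^(−αu²).
⟨T⟩ = 0.62340.

0.623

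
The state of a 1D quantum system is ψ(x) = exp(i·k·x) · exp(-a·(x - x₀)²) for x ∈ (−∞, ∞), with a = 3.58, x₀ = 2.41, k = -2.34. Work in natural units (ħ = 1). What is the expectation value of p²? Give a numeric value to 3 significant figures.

9.06

p² ψ = −ħ² d²ψ/dx²; ⟨p²⟩ = −ħ² ∫ ψ*·ψ'' dx / ∫|ψ|² dx.
Gaussian moments (u = x − x₀): ∫u^(2j)·e^(−2au²) du = (2j−1)!!/(4a)^j · √(π/(2a)), odd powers integrate to 0; here √(π/(2a)) = 0.66240. Derivatives: ψ′ = (ik − 2au)·ψ, ψ″ = ((ik − 2au)² − 2a)·ψ; the odd-in-u pieces drop out.
State is unnormalized: ∫|ψ|² dx = 0.66240, and ∫ψ*·(−ħ² ψ'') dx = 5.9984, so ⟨p²⟩ = 5.9984 / 0.66240.
⟨p²⟩ = 9.0556.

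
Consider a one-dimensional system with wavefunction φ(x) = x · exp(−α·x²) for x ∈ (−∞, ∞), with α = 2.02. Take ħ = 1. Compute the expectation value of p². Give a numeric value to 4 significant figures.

6.060

p² φ = −ħ² d²φ/dx²; ⟨p²⟩ = −ħ² ∫ φ*·φ'' dx / ∫|φ|² dx.
Expand each integrand as polynomial × e^(−2αx²) and use ∫x^(2j)·e^(−2αx²) dx = (2j−1)!!/(4α)^j · √(π/(2α)), odd powers → 0; here √(π/(2α)) = 0.88183. Differentiate with the product rule, d/dx e^(−αx²) = −2αx·e^(−αx²).
State is unnormalized: ∫|φ|² dx = 0.10914, and ∫φ*·(−ħ² φ'') dx = 0.66137, so ⟨p²⟩ = 0.66137 / 0.10914.
⟨p²⟩ = 6.0600.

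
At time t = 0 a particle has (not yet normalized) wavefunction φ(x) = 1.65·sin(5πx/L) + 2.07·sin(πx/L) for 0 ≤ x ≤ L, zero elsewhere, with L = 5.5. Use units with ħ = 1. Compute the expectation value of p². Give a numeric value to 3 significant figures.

p² φ = −ħ² d²φ/dx²; ⟨p²⟩ = −ħ² ∫ φ*·φ'' dx / ∫|φ|² dx.
d²/dx² sin(jπx/L) = −(jπ/L)²·sin(jπx/L); on 0 ≤ x ≤ L, ∫sin²(jπx/L) dx = L/2 and ∫sin(jπx/L)·sin(lπx/L) dx = 0 for j ≠ l, so only diagonal terms survive in ∫|φ|² and ∫φ·φ″; ∫φ·φ′ dx = [φ²/2] between the walls = 0.
State is unnormalized: ∫|φ|² dx = 19.270, and ∫φ*·(−ħ² φ'') dx = 64.913, so ⟨p²⟩ = 64.913 / 19.270.
⟨p²⟩ = 3.3685.

3.37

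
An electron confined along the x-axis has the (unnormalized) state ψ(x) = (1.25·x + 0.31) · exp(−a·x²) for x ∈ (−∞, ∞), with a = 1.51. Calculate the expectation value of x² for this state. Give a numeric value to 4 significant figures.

⟨x²⟩ = ∫ x²·|ψ|² dx / ∫|ψ|² dx (integrals over the domain).
Expand each integrand as polynomial × e^(−2ax²) and use ∫x^(2j)·e^(−2ax²) dx = (2j−1)!!/(4a)^j · √(π/(2a)), odd powers → 0; here √(π/(2a)) = 1.0199.
State is unnormalized: ∫|ψ|² dx = 0.36186, and ∫ψ*·x²·ψ dx = 0.14728, so ⟨x²⟩ = 0.14728 / 0.36186.
⟨x²⟩ = 0.40700.

0.4070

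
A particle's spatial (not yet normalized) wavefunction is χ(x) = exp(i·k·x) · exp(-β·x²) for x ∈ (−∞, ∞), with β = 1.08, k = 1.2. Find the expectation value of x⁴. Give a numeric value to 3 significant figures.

⟨x⁴⟩ = ∫ x⁴·|χ|² dx / ∫|χ|² dx (integrals over the domain).
Gaussian moments: ∫x^(2j)·e^(−2βx²) dx = (2j−1)!!/(4β)^j · √(π/(2β)), odd powers integrate to 0; here √(π/(2β)) = 1.2060.
State is unnormalized: ∫|χ|² dx = 1.2060, and ∫χ*·x⁴·χ dx = 0.19387, so ⟨x⁴⟩ = 0.19387 / 1.2060.
⟨x⁴⟩ = 0.16075.

0.161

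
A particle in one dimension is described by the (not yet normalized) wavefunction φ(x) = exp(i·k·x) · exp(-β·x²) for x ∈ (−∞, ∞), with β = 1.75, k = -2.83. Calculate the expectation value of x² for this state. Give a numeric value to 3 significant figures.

⟨x²⟩ = ∫ x²·|φ|² dx / ∫|φ|² dx (integrals over the domain).
Gaussian moments: ∫x^(2j)·e^(−2βx²) dx = (2j−1)!!/(4β)^j · √(π/(2β)), odd powers integrate to 0; here √(π/(2β)) = 0.94742.
State is unnormalized: ∫|φ|² dx = 0.94742, and ∫φ*·x²·φ dx = 0.13535, so ⟨x²⟩ = 0.13535 / 0.94742.
⟨x²⟩ = 0.14286.

0.143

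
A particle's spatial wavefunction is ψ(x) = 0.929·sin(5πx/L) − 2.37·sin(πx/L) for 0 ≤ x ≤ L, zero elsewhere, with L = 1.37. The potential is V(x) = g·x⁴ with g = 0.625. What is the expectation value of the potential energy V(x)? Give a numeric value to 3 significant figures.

0.255

⟨V⟩ = ∫ V(x)·|ψ|² dx / ∫|ψ|² dx.
On 0 ≤ x ≤ L (j ≠ l): ∫sin²(jπx/L) dx = L/2, ∫sin(jπx/L)·sin(lπx/L) dx = 0; diagonal moments ∫x·sin²(jπx/L) dx = L²/4, ∫x²·sin²(jπx/L) dx = L³·(1/6 − 1/(4j²π²)); cross terms ∫x·sin(jπx/L)·sin(lπx/L) dx = 0 for j + l even and −4jlL²/(π²(j² − l²)²) for j + l odd, ∫x²·sin(jπx/L)·sin(lπx/L) dx = (−1)^(j+l)·4jlL³/(π²(j² − l²)²); higher powers the same way via product-to-sum and parts.
State is unnormalized: ∫|ψ|² dx = 4.4388, and ∫ψ*·V(x)·ψ dx = 1.1331, so ⟨V⟩ = 1.1331 / 4.4388.
⟨V⟩ = 0.25528.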